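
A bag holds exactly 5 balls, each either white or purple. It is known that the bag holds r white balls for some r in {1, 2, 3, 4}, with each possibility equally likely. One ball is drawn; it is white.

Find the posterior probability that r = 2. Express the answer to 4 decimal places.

0.2000

Compute the likelihood of this draw for each case: P(data | r = 1) = (1/5) = 1/5; P(data | r = 2) = (2/5) = 2/5; P(data | r = 3) = (3/5) = 3/5; P(data | r = 4) = (4/5) = 4/5.
Multiplying each by its prior: 1/4 · 1/5 = 1/20, 1/4 · 2/5 = 1/10, 1/4 · 3/5 = 3/20, 1/4 · 4/5 = 1/5; these sum to 1/2.
By Bayes' rule, P(r = 2 | data) = (1/10) / (1/2) = 1/5.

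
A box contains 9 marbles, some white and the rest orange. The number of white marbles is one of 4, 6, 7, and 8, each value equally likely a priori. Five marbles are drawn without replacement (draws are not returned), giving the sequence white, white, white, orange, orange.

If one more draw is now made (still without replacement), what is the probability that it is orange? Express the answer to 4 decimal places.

0.3333

Under each hypothesis, the probability of the observed sequence is: P(data | r = 4) = (4/9)(3/8)(2/7)(5/6)(4/5) = 2/63; P(data | r = 6) = (6/9)(5/8)(4/7)(3/6)(2/5) = 1/21; P(data | r = 7) = (7/9)(6/8)(5/7)(2/6)(1/5) = 1/36; P(data | r = 8) = (8/9)(7/8)(6/7)(1/6)(0/5) = 0.
The prior-weighted likelihoods are 1/4 · 2/63 = 1/126, 1/4 · 1/21 = 1/84, 1/4 · 1/36 = 1/144, 1/4 · 0 = 0; with total 3/112.
The posterior is then P(r = 4 | data) = 8/27, P(r = 6 | data) = 4/9, P(r = 7 | data) = 7/27, P(r = 8 | data) = 0.
Averaging over the posterior, P(orange next | data) = (3/4)(8/27) + (1/4)(4/9) + (0)(7/27) = 1/3.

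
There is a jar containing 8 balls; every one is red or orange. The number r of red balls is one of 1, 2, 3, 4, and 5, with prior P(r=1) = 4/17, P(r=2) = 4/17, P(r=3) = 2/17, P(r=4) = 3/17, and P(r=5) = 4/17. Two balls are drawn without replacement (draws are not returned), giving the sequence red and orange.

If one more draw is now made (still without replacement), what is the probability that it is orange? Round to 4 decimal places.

0.6168

For each hypothesis, P(data | H) works out to: P(data | r = 1) = (1/8)(7/7) = 1/8; P(data | r = 2) = (2/8)(6/7) = 3/14; P(data | r = 3) = (3/8)(5/7) = 15/56; P(data | r = 4) = (4/8)(4/7) = 2/7; P(data | r = 5) = (5/8)(3/7) = 15/56.
The prior-weighted likelihoods are 4/17 · 1/8 = 1/34, 4/17 · 3/14 = 6/119, 2/17 · 15/56 = 15/476, 3/17 · 2/7 = 6/119, 4/17 · 15/56 = 15/238; summing to 107/476.
The posterior is then P(r = 1 | data) = 14/107, P(r = 2 | data) = 24/107, P(r = 3 | data) = 15/107, P(r = 4 | data) = 24/107, P(r = 5 | data) = 30/107.
So P(orange next | data) = Σ P(orange next | H) P(H | data) = (1)(14/107) + (5/6)(24/107) + (2/3)(15/107) + (1/2)(24/107) + (1/3)(30/107) = 66/107.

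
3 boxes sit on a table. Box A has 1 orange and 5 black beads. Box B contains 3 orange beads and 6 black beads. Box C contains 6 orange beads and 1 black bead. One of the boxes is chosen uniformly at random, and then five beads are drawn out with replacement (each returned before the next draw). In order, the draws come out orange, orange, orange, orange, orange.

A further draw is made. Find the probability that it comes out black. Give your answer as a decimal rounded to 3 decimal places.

For each hypothesis, P(data | H) works out to: P(data | box A) = (1/6)(1/6)(1/6)(1/6)(1/6) = 0.0001286; P(data | box B) = (3/9)(3/9)(3/9)(3/9)(3/9) = 0.0041152; P(data | box C) = (6/7)(6/7)(6/7)(6/7)(6/7) = 0.46266.
The prior-weighted likelihoods are 1/3 · 0.0001286 = 4.2867e-05, 1/3 · 0.0041152 = 0.0013717, 1/3 · 0.46266 = 0.15422; these sum to 0.15564.
The posterior is then P(box A | data) = 0.00027543, P(box B | data) = 0.0088138, P(box C | data) = 0.99091.
Averaging over the posterior, P(black next | data) = (5/6)(0.00027543) + (2/3)(0.0088138) + (1/7)(0.99091) = 0.14766.

0.148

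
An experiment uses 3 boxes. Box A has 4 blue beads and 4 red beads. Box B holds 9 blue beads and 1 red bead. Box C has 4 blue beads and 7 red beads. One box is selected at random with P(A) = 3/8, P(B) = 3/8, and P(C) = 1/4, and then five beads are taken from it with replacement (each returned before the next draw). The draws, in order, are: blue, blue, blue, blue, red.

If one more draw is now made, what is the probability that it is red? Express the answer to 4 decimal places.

0.2580

Under each hypothesis, the probability of the observed sequence is: P(data | box A) = (4/8)(4/8)(4/8)(4/8)(4/8) = 0.03125; P(data | box B) = (9/10)(9/10)(9/10)(9/10)(1/10) = 0.06561; P(data | box C) = (4/11)(4/11)(4/11)(4/11)(7/11) = 0.011127.
The prior-weighted likelihoods are 3/8 · 0.03125 = 0.011719, 3/8 · 0.06561 = 0.024604, 1/4 · 0.011127 = 0.0027817; with total 0.039104.
Normalising, the posterior is P(box A | data) = 0.29968, P(box B | data) = 0.62918, P(box C | data) = 0.071136.
The predictive probability is P(red next | data) = (1/2)(0.29968) + (1/10)(0.62918) + (7/11)(0.071136) = 0.25803.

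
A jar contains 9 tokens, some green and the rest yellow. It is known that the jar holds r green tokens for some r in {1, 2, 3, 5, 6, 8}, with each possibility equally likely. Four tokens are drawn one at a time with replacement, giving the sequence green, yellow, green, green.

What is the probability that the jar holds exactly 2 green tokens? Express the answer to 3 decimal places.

Under each hypothesis, the probability of the observed sequence is: P(data | r = 1) = (1/9)(8/9)(1/9)(1/9) = 0.0012193; P(data | r = 2) = (2/9)(7/9)(2/9)(2/9) = 0.0085353; P(data | r = 3) = (3/9)(6/9)(3/9)(3/9) = 0.024691; P(data | r = 5) = (5/9)(4/9)(5/9)(5/9) = 0.076208; P(data | r = 6) = (6/9)(3/9)(6/9)(6/9) = 0.098765; P(data | r = 8) = (8/9)(1/9)(8/9)(8/9) = 0.078037.
The prior-weighted likelihoods are 1/6 · 0.0012193 = 0.00020322, 1/6 · 0.0085353 = 0.0014225, 1/6 · 0.024691 = 0.0041152, 1/6 · 0.076208 = 0.012701, 1/6 · 0.098765 = 0.016461, 1/6 · 0.078037 = 0.013006; with total 0.047909.
By Bayes' rule, P(r = 2 | data) = (0.0014225) / (0.047909) = 0.029692.

0.030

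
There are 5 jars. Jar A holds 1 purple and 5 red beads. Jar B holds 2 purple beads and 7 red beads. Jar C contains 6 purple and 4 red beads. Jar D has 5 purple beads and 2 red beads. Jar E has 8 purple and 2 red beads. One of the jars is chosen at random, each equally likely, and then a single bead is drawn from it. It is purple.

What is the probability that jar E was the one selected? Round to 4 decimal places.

0.3196

The likelihood of this draw under each hypothesis: P(data | jar A) = (1/6) = 0.16667; P(data | jar B) = (2/9) = 0.22222; P(data | jar C) = (6/10) = 0.6; P(data | jar D) = (5/7) = 0.71429; P(data | jar E) = (8/10) = 0.8.
Multiplying each by its prior: 1/5 · 0.16667 = 0.033333, 1/5 · 0.22222 = 0.044444, 1/5 · 0.6 = 0.12, 1/5 · 0.71429 = 0.14286, 1/5 · 0.8 = 0.16; summing to 0.50063.
So P(jar E | data) = (0.16) / (0.50063) = 0.31959.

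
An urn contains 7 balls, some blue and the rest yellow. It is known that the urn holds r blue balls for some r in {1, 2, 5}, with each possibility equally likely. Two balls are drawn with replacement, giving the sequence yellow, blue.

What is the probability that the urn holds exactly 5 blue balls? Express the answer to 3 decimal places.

For each hypothesis, P(data | H) works out to: P(data | r = 1) = (6/7)(1/7) = 6/49; P(data | r = 2) = (5/7)(2/7) = 10/49; P(data | r = 5) = (2/7)(5/7) = 10/49.
Weighting by the prior gives 1/3 · 6/49 = 2/49, 1/3 · 10/49 = 10/147, 1/3 · 10/49 = 10/147; these sum to 26/147.
By Bayes' rule, P(r = 5 | data) = (10/147) / (26/147) = 5/13.

0.385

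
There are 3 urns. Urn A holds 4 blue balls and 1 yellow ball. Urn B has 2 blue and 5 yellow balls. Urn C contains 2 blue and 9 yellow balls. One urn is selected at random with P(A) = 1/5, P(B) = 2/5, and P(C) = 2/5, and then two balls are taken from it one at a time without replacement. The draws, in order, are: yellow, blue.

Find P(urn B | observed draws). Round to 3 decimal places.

The likelihood of the observed sequence under each hypothesis: P(data | urn A) = (1/5)(4/4) = 0.2; P(data | urn B) = (5/7)(2/6) = 0.2381; P(data | urn C) = (9/11)(2/10) = 0.16364.
Multiplying each by its prior: 1/5 · 0.2 = 0.04, 2/5 · 0.2381 = 0.095238, 2/5 · 0.16364 = 0.065455; these sum to 0.20069.
Hence P(urn B | data) = (0.095238) / (0.20069) = 0.47455.

0.475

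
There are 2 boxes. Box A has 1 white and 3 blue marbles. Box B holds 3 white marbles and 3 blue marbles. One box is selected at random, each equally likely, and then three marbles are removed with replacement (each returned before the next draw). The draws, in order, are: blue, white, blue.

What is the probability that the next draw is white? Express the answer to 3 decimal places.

Compute the likelihood of the observed sequence for each case: P(data | box A) = (3/4)(1/4)(3/4) = 9/64; P(data | box B) = (3/6)(3/6)(3/6) = 1/8.
Weighting by the prior gives 1/2 · 9/64 = 9/128, 1/2 · 1/8 = 1/16; these sum to 17/128.
The posterior is then P(box A | data) = 9/17, P(box B | data) = 8/17.
So P(white next | data) = Σ P(white next | H) P(H | data) = (1/4)(9/17) + (1/2)(8/17) = 25/68.

0.368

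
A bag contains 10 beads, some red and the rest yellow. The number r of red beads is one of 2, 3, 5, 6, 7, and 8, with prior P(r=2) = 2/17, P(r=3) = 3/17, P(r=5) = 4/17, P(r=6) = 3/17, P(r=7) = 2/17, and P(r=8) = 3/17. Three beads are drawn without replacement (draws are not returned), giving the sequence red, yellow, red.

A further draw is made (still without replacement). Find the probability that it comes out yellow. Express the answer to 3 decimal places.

0.427

The likelihood of the observed sequence under each hypothesis: P(data | r = 2) = (2/10)(8/9)(1/8) = 0.022222; P(data | r = 3) = (3/10)(7/9)(2/8) = 0.058333; P(data | r = 5) = (5/10)(5/9)(4/8) = 0.13889; P(data | r = 6) = (6/10)(4/9)(5/8) = 0.16667; P(data | r = 7) = (7/10)(3/9)(6/8) = 0.175; P(data | r = 8) = (8/10)(2/9)(7/8) = 0.15556.
The prior-weighted likelihoods are 2/17 · 0.022222 = 0.0026144, 3/17 · 0.058333 = 0.010294, 4/17 · 0.13889 = 0.03268, 3/17 · 0.16667 = 0.029412, 2/17 · 0.175 = 0.020588, 3/17 · 0.15556 = 0.027451; summing to 0.12304.
Normalising, the posterior is P(r = 2 | data) = 0.021248, P(r = 3 | data) = 0.083665, P(r = 5 | data) = 0.2656, P(r = 6 | data) = 0.23904, P(r = 7 | data) = 0.16733, P(r = 8 | data) = 0.22311.
The predictive probability is P(yellow next | data) = (1)(0.021248) + (6/7)(0.083665) + (4/7)(0.2656) + (3/7)(0.23904) + (2/7)(0.16733) + (1/7)(0.22311) = 0.42686.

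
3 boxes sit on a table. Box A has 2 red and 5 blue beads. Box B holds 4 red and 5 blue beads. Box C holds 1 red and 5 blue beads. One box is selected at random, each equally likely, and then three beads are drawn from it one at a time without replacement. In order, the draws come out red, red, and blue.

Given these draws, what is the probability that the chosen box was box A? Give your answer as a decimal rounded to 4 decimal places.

0.2857

The likelihood of the observed sequence under each hypothesis: P(data | box A) = (2/7)(1/6)(5/5) = 1/21; P(data | box B) = (4/9)(3/8)(5/7) = 5/42; P(data | box C) = (1/6)(0/5) = 0.
Multiplying each by its prior: 1/3 · 1/21 = 1/63, 1/3 · 5/42 = 5/126, 1/3 · 0 = 0; these sum to 1/18.
Hence P(box A | data) = (1/63) / (1/18) = 2/7.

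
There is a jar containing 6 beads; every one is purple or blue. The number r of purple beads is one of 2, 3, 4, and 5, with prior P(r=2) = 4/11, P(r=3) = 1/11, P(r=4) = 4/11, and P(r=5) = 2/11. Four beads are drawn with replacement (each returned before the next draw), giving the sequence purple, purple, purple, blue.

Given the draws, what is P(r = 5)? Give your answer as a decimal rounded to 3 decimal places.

For each hypothesis, P(data | H) works out to: P(data | r = 2) = (2/6)(2/6)(2/6)(4/6) = 0.024691; P(data | r = 3) = (3/6)(3/6)(3/6)(3/6) = 0.0625; P(data | r = 4) = (4/6)(4/6)(4/6)(2/6) = 0.098765; P(data | r = 5) = (5/6)(5/6)(5/6)(1/6) = 0.096451.
Weighting by the prior gives 4/11 · 0.024691 = 0.0089787, 1/11 · 0.0625 = 0.0056818, 4/11 · 0.098765 = 0.035915, 2/11 · 0.096451 = 0.017536; with total 0.068112.
Therefore the posterior P(r = 5 | data) = (0.017536) / (0.068112) = 0.25747.

0.257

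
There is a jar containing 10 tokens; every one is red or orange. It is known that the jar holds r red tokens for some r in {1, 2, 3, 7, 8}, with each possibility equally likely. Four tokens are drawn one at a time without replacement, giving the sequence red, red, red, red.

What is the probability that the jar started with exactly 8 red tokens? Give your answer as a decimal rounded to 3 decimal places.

0.667

Under each hypothesis, the probability of the observed sequence is: P(data | r = 1) = (1/10)(0/9) = 0; P(data | r = 2) = (2/10)(1/9)(0/8) = 0; P(data | r = 3) = (3/10)(2/9)(1/8)(0/7) = 0; P(data | r = 7) = (7/10)(6/9)(5/8)(4/7) = 1/6; P(data | r = 8) = (8/10)(7/9)(6/8)(5/7) = 1/3.
Weighting by the prior gives 1/5 · 0 = 0, 1/5 · 0 = 0, 1/5 · 0 = 0, 1/5 · 1/6 = 1/30, 1/5 · 1/3 = 1/15; these sum to 1/10.
Hence P(r = 8 | data) = (1/15) / (1/10) = 2/3.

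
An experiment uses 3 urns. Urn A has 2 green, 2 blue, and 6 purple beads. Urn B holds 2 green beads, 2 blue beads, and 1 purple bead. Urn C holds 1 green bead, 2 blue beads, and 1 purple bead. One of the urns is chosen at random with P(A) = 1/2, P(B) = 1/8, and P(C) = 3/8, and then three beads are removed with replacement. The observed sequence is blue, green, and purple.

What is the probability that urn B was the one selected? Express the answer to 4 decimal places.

0.1443

The likelihood of the observed sequence under each hypothesis: P(data | urn A) = (2/10)(2/10)(6/10) = 0.024; P(data | urn B) = (2/5)(2/5)(1/5) = 0.032; P(data | urn C) = (2/4)(1/4)(1/4) = 0.03125.
Multiplying each by its prior: 1/2 · 0.024 = 0.012, 1/8 · 0.032 = 0.004, 3/8 · 0.03125 = 0.011719; these sum to 0.027719.
Therefore the posterior P(urn B | data) = (0.004) / (0.027719) = 0.14431.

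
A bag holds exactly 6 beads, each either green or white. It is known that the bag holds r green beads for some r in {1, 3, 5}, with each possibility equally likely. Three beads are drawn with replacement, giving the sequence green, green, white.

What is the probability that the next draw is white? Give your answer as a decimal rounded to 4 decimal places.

The likelihood of the observed sequence under each hypothesis: P(data | r = 1) = (1/6)(1/6)(5/6) = 5/216; P(data | r = 3) = (3/6)(3/6)(3/6) = 1/8; P(data | r = 5) = (5/6)(5/6)(1/6) = 25/216.
The prior-weighted likelihoods are 1/3 · 5/216 = 5/648, 1/3 · 1/8 = 1/24, 1/3 · 25/216 = 25/648; with total 19/216.
The posterior is then P(r = 1 | data) = 5/57, P(r = 3 | data) = 9/19, P(r = 5 | data) = 25/57.
The predictive probability is P(white next | data) = (5/6)(5/57) + (1/2)(9/19) + (1/6)(25/57) = 131/342.

0.3830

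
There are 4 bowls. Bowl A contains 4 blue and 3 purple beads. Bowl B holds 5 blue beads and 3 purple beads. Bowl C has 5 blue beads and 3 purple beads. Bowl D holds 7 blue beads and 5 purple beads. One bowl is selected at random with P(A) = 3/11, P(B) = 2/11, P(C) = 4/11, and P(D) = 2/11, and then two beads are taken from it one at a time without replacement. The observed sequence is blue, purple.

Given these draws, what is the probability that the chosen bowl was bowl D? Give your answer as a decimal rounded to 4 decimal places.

The likelihood of the observed sequence under each hypothesis: P(data | bowl A) = (4/7)(3/6) = 0.28571; P(data | bowl B) = (5/8)(3/7) = 0.26786; P(data | bowl C) = (5/8)(3/7) = 0.26786; P(data | bowl D) = (7/12)(5/11) = 0.26515.
Multiplying each by its prior: 3/11 · 0.28571 = 0.077922, 2/11 · 0.26786 = 0.048701, 4/11 · 0.26786 = 0.097403, 2/11 · 0.26515 = 0.048209; summing to 0.27224.
By Bayes' rule, P(bowl D | data) = (0.048209) / (0.27224) = 0.17709.

0.1771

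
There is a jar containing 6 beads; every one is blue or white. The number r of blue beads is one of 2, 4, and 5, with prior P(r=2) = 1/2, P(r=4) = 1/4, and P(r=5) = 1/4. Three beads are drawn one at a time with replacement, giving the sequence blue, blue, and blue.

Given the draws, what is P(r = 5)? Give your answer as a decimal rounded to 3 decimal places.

0.610

For each hypothesis, P(data | H) works out to: P(data | r = 2) = (2/6)(2/6)(2/6) = 1/27; P(data | r = 4) = (4/6)(4/6)(4/6) = 8/27; P(data | r = 5) = (5/6)(5/6)(5/6) = 125/216.
The prior-weighted likelihoods are 1/2 · 1/27 = 1/54, 1/4 · 8/27 = 2/27, 1/4 · 125/216 = 125/864; these sum to 205/864.
Hence P(r = 5 | data) = (125/864) / (205/864) = 25/41.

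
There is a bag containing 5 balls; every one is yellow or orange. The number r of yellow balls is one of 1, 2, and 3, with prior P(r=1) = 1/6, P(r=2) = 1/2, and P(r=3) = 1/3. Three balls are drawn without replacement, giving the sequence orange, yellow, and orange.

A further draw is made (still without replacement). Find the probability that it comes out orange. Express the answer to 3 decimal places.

Under each hypothesis, the probability of the observed sequence is: P(data | r = 1) = (4/5)(1/4)(3/3) = 1/5; P(data | r = 2) = (3/5)(2/4)(2/3) = 1/5; P(data | r = 3) = (2/5)(3/4)(1/3) = 1/10.
Multiplying each by its prior: 1/6 · 1/5 = 1/30, 1/2 · 1/5 = 1/10, 1/3 · 1/10 = 1/30; summing to 1/6.
The posterior is then P(r = 1 | data) = 1/5, P(r = 2 | data) = 3/5, P(r = 3 | data) = 1/5.
Averaging over the posterior, P(orange next | data) = (1)(1/5) + (1/2)(3/5) + (0)(1/5) = 1/2.

0.500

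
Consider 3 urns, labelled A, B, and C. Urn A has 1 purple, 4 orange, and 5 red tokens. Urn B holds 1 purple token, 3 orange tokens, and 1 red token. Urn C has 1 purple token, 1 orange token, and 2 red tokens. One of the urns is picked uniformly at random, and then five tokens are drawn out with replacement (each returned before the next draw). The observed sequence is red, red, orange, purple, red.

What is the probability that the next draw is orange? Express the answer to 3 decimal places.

For each hypothesis, P(data | H) works out to: P(data | urn A) = (5/10)(5/10)(4/10)(1/10)(5/10) = 0.005; P(data | urn B) = (1/5)(1/5)(3/5)(1/5)(1/5) = 0.00096; P(data | urn C) = (2/4)(2/4)(1/4)(1/4)(2/4) = 0.0078125.
The prior-weighted likelihoods are 1/3 · 0.005 = 0.0016667, 1/3 · 0.00096 = 0.00032, 1/3 · 0.0078125 = 0.0026042; summing to 0.0045908.
Normalising, the posterior is P(urn A | data) = 0.36304, P(urn B | data) = 0.069704, P(urn C | data) = 0.56725.
The predictive probability is P(orange next | data) = (2/5)(0.36304) + (3/5)(0.069704) + (1/4)(0.56725) = 0.32885.

0.329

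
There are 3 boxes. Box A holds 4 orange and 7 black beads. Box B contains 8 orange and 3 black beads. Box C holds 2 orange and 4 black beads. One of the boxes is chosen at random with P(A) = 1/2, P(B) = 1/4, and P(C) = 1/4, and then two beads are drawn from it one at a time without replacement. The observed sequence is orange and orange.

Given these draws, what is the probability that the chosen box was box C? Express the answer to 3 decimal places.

The likelihood of the observed sequence under each hypothesis: P(data | box A) = (4/11)(3/10) = 6/55; P(data | box B) = (8/11)(7/10) = 28/55; P(data | box C) = (2/6)(1/5) = 1/15.
Multiplying each by its prior: 1/2 · 6/55 = 3/55, 1/4 · 28/55 = 7/55, 1/4 · 1/15 = 1/60; these sum to 131/660.
So P(box C | data) = (1/60) / (131/660) = 11/131.

0.084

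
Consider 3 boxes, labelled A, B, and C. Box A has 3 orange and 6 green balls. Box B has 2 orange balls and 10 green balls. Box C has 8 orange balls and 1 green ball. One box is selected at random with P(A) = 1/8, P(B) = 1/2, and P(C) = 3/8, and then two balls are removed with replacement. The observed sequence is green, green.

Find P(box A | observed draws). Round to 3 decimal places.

Compute the likelihood of the observed sequence for each case: P(data | box A) = (6/9)(6/9) = 4/9; P(data | box B) = (10/12)(10/12) = 25/36; P(data | box C) = (1/9)(1/9) = 1/81.
Multiplying each by its prior: 1/8 · 4/9 = 1/18, 1/2 · 25/36 = 25/72, 3/8 · 1/81 = 1/216; these sum to 11/27.
So P(box A | data) = (1/18) / (11/27) = 3/22.

0.136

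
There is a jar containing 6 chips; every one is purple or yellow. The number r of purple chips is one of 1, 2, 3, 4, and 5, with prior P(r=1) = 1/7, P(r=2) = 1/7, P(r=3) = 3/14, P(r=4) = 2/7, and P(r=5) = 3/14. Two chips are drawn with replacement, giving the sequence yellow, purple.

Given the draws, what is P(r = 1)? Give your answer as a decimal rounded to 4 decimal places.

0.1000

For each hypothesis, P(data | H) works out to: P(data | r = 1) = (5/6)(1/6) = 5/36; P(data | r = 2) = (4/6)(2/6) = 2/9; P(data | r = 3) = (3/6)(3/6) = 1/4; P(data | r = 4) = (2/6)(4/6) = 2/9; P(data | r = 5) = (1/6)(5/6) = 5/36.
Weighting by the prior gives 1/7 · 5/36 = 5/252, 1/7 · 2/9 = 2/63, 3/14 · 1/4 = 3/56, 2/7 · 2/9 = 4/63, 3/14 · 5/36 = 5/168; summing to 25/126.
Therefore the posterior P(r = 1 | data) = (5/252) / (25/126) = 1/10.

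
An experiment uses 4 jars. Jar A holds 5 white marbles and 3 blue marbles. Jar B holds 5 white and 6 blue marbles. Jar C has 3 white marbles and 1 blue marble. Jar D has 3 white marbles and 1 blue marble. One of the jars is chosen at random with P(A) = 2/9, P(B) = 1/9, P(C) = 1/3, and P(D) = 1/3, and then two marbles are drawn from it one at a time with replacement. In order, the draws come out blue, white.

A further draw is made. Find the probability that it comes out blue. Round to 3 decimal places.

0.322

The likelihood of the observed sequence under each hypothesis: P(data | jar A) = (3/8)(5/8) = 0.23438; P(data | jar B) = (6/11)(5/11) = 0.24793; P(data | jar C) = (1/4)(3/4) = 0.1875; P(data | jar D) = (1/4)(3/4) = 0.1875.
The prior-weighted likelihoods are 2/9 · 0.23438 = 0.052083, 1/9 · 0.24793 = 0.027548, 1/3 · 0.1875 = 0.0625, 1/3 · 0.1875 = 0.0625; these sum to 0.20463.
The posterior is then P(jar A | data) = 0.25452, P(jar B | data) = 0.13462, P(jar C | data) = 0.30543, P(jar D | data) = 0.30543.
So P(blue next | data) = Σ P(blue next | H) P(H | data) = (3/8)(0.25452) + (6/11)(0.13462) + (1/4)(0.30543) + (1/4)(0.30543) = 0.32159.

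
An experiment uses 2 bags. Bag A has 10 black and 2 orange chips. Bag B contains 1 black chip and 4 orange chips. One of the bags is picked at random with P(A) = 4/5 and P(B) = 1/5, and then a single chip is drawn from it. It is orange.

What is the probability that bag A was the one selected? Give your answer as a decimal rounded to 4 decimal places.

0.4545

For each hypothesis, P(data | H) works out to: P(data | bag A) = (2/12) = 1/6; P(data | bag B) = (4/5) = 4/5.
Weighting by the prior gives 4/5 · 1/6 = 2/15, 1/5 · 4/5 = 4/25; summing to 22/75.
By Bayes' rule, P(bag A | data) = (2/15) / (22/75) = 5/11.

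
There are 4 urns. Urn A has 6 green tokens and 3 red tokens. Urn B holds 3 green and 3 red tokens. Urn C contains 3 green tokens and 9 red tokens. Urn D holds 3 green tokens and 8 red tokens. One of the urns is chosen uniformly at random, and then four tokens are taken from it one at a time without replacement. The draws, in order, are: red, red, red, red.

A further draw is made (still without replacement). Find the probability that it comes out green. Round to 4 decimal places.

0.3994

For each hypothesis, P(data | H) works out to: P(data | urn A) = (3/9)(2/8)(1/7)(0/6) = 0; P(data | urn B) = (3/6)(2/5)(1/4)(0/3) = 0; P(data | urn C) = (9/12)(8/11)(7/10)(6/9) = 14/55; P(data | urn D) = (8/11)(7/10)(6/9)(5/8) = 7/33.
Weighting by the prior gives 1/4 · 0 = 0, 1/4 · 0 = 0, 1/4 · 14/55 = 7/110, 1/4 · 7/33 = 7/132; these sum to 7/60.
Normalising, the posterior is P(urn A | data) = 0, P(urn B | data) = 0, P(urn C | data) = 6/11, P(urn D | data) = 5/11.
So P(green next | data) = Σ P(green next | H) P(H | data) = (3/8)(6/11) + (3/7)(5/11) = 123/308.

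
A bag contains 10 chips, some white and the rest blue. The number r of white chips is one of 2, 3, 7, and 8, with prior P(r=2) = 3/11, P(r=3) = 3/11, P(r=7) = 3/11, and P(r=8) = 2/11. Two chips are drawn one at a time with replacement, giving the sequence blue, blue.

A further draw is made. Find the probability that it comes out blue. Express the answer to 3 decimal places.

0.712

The likelihood of the observed sequence under each hypothesis: P(data | r = 2) = (8/10)(8/10) = 0.64; P(data | r = 3) = (7/10)(7/10) = 0.49; P(data | r = 7) = (3/10)(3/10) = 0.09; P(data | r = 8) = (2/10)(2/10) = 0.04.
The prior-weighted likelihoods are 3/11 · 0.64 = 0.17455, 3/11 · 0.49 = 0.13364, 3/11 · 0.09 = 0.024545, 2/11 · 0.04 = 0.0072727; summing to 0.34.
Normalising, the posterior is P(r = 2 | data) = 0.51337, P(r = 3 | data) = 0.39305, P(r = 7 | data) = 0.072193, P(r = 8 | data) = 0.02139.
So P(blue next | data) = Σ P(blue next | H) P(H | data) = (4/5)(0.51337) + (7/10)(0.39305) + (3/10)(0.072193) + (1/5)(0.02139) = 0.71176.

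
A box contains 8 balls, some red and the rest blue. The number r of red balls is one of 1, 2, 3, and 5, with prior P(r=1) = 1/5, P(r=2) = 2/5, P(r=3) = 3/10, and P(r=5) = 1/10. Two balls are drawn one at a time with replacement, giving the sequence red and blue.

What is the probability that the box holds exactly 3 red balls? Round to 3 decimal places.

0.369

Under each hypothesis, the probability of the observed sequence is: P(data | r = 1) = (1/8)(7/8) = 7/64; P(data | r = 2) = (2/8)(6/8) = 3/16; P(data | r = 3) = (3/8)(5/8) = 15/64; P(data | r = 5) = (5/8)(3/8) = 15/64.
The prior-weighted likelihoods are 1/5 · 7/64 = 7/320, 2/5 · 3/16 = 3/40, 3/10 · 15/64 = 9/128, 1/10 · 15/64 = 3/128; with total 61/320.
By Bayes' rule, P(r = 3 | data) = (9/128) / (61/320) = 45/122.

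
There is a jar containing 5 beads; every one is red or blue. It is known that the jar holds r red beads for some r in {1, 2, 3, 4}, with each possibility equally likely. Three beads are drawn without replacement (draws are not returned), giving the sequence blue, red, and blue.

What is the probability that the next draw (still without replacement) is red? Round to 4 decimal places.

The likelihood of the observed sequence under each hypothesis: P(data | r = 1) = (4/5)(1/4)(3/3) = 1/5; P(data | r = 2) = (3/5)(2/4)(2/3) = 1/5; P(data | r = 3) = (2/5)(3/4)(1/3) = 1/10; P(data | r = 4) = (1/5)(4/4)(0/3) = 0.
Weighting by the prior gives 1/4 · 1/5 = 1/20, 1/4 · 1/5 = 1/20, 1/4 · 1/10 = 1/40, 1/4 · 0 = 0; these sum to 1/8.
Normalising, the posterior is P(r = 1 | data) = 2/5, P(r = 2 | data) = 2/5, P(r = 3 | data) = 1/5, P(r = 4 | data) = 0.
The predictive probability is P(red next | data) = (0)(2/5) + (1/2)(2/5) + (1)(1/5) = 2/5.

0.4000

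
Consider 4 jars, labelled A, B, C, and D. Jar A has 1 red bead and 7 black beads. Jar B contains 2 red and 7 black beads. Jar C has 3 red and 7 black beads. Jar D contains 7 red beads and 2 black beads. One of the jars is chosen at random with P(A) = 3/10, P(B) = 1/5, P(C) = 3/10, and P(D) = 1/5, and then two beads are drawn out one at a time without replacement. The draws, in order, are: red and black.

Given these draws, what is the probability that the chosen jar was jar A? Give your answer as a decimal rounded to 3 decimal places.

0.202

The likelihood of the observed sequence under each hypothesis: P(data | jar A) = (1/8)(7/7) = 0.125; P(data | jar B) = (2/9)(7/8) = 0.19444; P(data | jar C) = (3/10)(7/9) = 0.23333; P(data | jar D) = (7/9)(2/8) = 0.19444.
The prior-weighted likelihoods are 3/10 · 0.125 = 0.0375, 1/5 · 0.19444 = 0.038889, 3/10 · 0.23333 = 0.07, 1/5 · 0.19444 = 0.038889; these sum to 0.18528.
By Bayes' rule, P(jar A | data) = (0.0375) / (0.18528) = 0.2024.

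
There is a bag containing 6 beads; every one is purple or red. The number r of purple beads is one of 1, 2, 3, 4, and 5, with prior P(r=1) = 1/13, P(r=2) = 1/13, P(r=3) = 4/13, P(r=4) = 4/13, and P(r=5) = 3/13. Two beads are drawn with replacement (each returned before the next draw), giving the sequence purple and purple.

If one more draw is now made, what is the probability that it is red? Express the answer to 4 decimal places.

Under each hypothesis, the probability of the observed sequence is: P(data | r = 1) = (1/6)(1/6) = 1/36; P(data | r = 2) = (2/6)(2/6) = 1/9; P(data | r = 3) = (3/6)(3/6) = 1/4; P(data | r = 4) = (4/6)(4/6) = 4/9; P(data | r = 5) = (5/6)(5/6) = 25/36.
The prior-weighted likelihoods are 1/13 · 1/36 = 1/468, 1/13 · 1/9 = 1/117, 4/13 · 1/4 = 1/13, 4/13 · 4/9 = 16/117, 3/13 · 25/36 = 25/156; with total 5/13.
The posterior is then P(r = 1 | data) = 1/180, P(r = 2 | data) = 1/45, P(r = 3 | data) = 1/5, P(r = 4 | data) = 16/45, P(r = 5 | data) = 5/12.
Averaging over the posterior, P(red next | data) = (5/6)(1/180) + (2/3)(1/45) + (1/2)(1/5) + (1/3)(16/45) + (1/6)(5/12) = 83/270.

0.3074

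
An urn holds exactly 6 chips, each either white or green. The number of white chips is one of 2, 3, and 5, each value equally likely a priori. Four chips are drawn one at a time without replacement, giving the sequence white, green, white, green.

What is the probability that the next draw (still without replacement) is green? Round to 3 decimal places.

0.700

Compute the likelihood of the observed sequence for each case: P(data | r = 2) = (2/6)(4/5)(1/4)(3/3) = 1/15; P(data | r = 3) = (3/6)(3/5)(2/4)(2/3) = 1/10; P(data | r = 5) = (5/6)(1/5)(4/4)(0/3) = 0.
Weighting by the prior gives 1/3 · 1/15 = 1/45, 1/3 · 1/10 = 1/30, 1/3 · 0 = 0; with total 1/18.
The posterior is then P(r = 2 | data) = 2/5, P(r = 3 | data) = 3/5, P(r = 5 | data) = 0.
So P(green next | data) = Σ P(green next | H) P(H | data) = (1)(2/5) + (1/2)(3/5) = 7/10.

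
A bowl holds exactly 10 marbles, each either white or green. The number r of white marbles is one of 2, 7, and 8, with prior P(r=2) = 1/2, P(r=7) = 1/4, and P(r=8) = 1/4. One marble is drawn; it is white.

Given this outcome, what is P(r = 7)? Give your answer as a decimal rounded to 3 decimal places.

0.368

Under each hypothesis, the probability of this draw is: P(data | r = 2) = (2/10) = 1/5; P(data | r = 7) = (7/10) = 7/10; P(data | r = 8) = (8/10) = 4/5.
Multiplying each by its prior: 1/2 · 1/5 = 1/10, 1/4 · 7/10 = 7/40, 1/4 · 4/5 = 1/5; with total 19/40.
By Bayes' rule, P(r = 7 | data) = (7/40) / (19/40) = 7/19.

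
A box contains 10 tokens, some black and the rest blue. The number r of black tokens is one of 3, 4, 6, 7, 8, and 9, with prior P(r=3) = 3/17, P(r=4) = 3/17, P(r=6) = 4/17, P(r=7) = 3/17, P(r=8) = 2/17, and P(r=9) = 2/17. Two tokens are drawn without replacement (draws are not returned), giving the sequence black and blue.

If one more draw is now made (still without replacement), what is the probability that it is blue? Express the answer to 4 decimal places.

Compute the likelihood of the observed sequence for each case: P(data | r = 3) = (3/10)(7/9) = 7/30; P(data | r = 4) = (4/10)(6/9) = 4/15; P(data | r = 6) = (6/10)(4/9) = 4/15; P(data | r = 7) = (7/10)(3/9) = 7/30; P(data | r = 8) = (8/10)(2/9) = 8/45; P(data | r = 9) = (9/10)(1/9) = 1/10.
Weighting by the prior gives 3/17 · 7/30 = 7/170, 3/17 · 4/15 = 4/85, 4/17 · 4/15 = 16/255, 3/17 · 7/30 = 7/170, 2/17 · 8/45 = 16/765, 2/17 · 1/10 = 1/85; these sum to 172/765.
The posterior is then P(r = 3 | data) = 63/344, P(r = 4 | data) = 9/43, P(r = 6 | data) = 12/43, P(r = 7 | data) = 63/344, P(r = 8 | data) = 4/43, P(r = 9 | data) = 9/172.
Averaging over the posterior, P(blue next | data) = (3/4)(63/344) + (5/8)(9/43) + (3/8)(12/43) + (1/4)(63/344) + (1/8)(4/43) + (0)(9/172) = 37/86.

0.4302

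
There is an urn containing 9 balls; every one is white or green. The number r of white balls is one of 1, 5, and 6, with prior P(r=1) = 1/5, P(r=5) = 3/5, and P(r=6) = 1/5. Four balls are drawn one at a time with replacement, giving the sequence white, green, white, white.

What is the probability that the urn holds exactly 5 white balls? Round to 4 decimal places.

0.6957

For each hypothesis, P(data | H) works out to: P(data | r = 1) = (1/9)(8/9)(1/9)(1/9) = 0.0012193; P(data | r = 5) = (5/9)(4/9)(5/9)(5/9) = 0.076208; P(data | r = 6) = (6/9)(3/9)(6/9)(6/9) = 0.098765.
Multiplying each by its prior: 1/5 · 0.0012193 = 0.00024387, 3/5 · 0.076208 = 0.045725, 1/5 · 0.098765 = 0.019753; summing to 0.065722.
Therefore the posterior P(r = 5 | data) = (0.045725) / (0.065722) = 0.69573.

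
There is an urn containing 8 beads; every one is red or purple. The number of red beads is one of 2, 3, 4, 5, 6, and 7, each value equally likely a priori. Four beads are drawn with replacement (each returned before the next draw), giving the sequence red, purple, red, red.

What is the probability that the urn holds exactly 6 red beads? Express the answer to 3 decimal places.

0.272

Under each hypothesis, the probability of the observed sequence is: P(data | r = 2) = (2/8)(6/8)(2/8)(2/8) = 0.011719; P(data | r = 3) = (3/8)(5/8)(3/8)(3/8) = 0.032959; P(data | r = 4) = (4/8)(4/8)(4/8)(4/8) = 0.0625; P(data | r = 5) = (5/8)(3/8)(5/8)(5/8) = 0.091553; P(data | r = 6) = (6/8)(2/8)(6/8)(6/8) = 0.10547; P(data | r = 7) = (7/8)(1/8)(7/8)(7/8) = 0.08374.
The prior-weighted likelihoods are 1/6 · 0.011719 = 0.0019531, 1/6 · 0.032959 = 0.0054932, 1/6 · 0.0625 = 0.010417, 1/6 · 0.091553 = 0.015259, 1/6 · 0.10547 = 0.017578, 1/6 · 0.08374 = 0.013957; with total 0.064657.
So P(r = 6 | data) = (0.017578) / (0.064657) = 0.27187.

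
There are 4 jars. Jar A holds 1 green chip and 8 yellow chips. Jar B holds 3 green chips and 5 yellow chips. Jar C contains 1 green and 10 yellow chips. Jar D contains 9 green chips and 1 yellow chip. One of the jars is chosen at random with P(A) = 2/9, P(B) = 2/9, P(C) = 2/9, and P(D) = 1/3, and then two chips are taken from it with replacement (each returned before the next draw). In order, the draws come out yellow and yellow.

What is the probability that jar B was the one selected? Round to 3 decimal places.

Under each hypothesis, the probability of the observed sequence is: P(data | jar A) = (8/9)(8/9) = 0.79012; P(data | jar B) = (5/8)(5/8) = 0.39062; P(data | jar C) = (10/11)(10/11) = 0.82645; P(data | jar D) = (1/10)(1/10) = 0.01.
Multiplying each by its prior: 2/9 · 0.79012 = 0.17558, 2/9 · 0.39062 = 0.086806, 2/9 · 0.82645 = 0.18365, 1/3 · 0.01 = 0.0033333; summing to 0.44938.
Hence P(jar B | data) = (0.086806) / (0.44938) = 0.19317.

0.193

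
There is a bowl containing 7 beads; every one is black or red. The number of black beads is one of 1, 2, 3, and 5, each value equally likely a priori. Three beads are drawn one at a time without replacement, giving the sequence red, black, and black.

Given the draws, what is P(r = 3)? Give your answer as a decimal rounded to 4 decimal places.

Under each hypothesis, the probability of the observed sequence is: P(data | r = 1) = (6/7)(1/6)(0/5) = 0; P(data | r = 2) = (5/7)(2/6)(1/5) = 1/21; P(data | r = 3) = (4/7)(3/6)(2/5) = 4/35; P(data | r = 5) = (2/7)(5/6)(4/5) = 4/21.
The prior-weighted likelihoods are 1/4 · 0 = 0, 1/4 · 1/21 = 1/84, 1/4 · 4/35 = 1/35, 1/4 · 4/21 = 1/21; summing to 37/420.
By Bayes' rule, P(r = 3 | data) = (1/35) / (37/420) = 12/37.

0.3243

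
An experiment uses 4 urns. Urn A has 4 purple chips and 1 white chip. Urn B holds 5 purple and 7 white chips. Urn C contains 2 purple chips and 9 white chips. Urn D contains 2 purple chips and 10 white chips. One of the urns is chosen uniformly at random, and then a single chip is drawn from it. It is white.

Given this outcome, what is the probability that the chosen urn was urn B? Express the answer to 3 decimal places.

0.240

Compute the likelihood of this draw for each case: P(data | urn A) = (1/5) = 0.2; P(data | urn B) = (7/12) = 0.58333; P(data | urn C) = (9/11) = 0.81818; P(data | urn D) = (10/12) = 0.83333.
Multiplying each by its prior: 1/4 · 0.2 = 0.05, 1/4 · 0.58333 = 0.14583, 1/4 · 0.81818 = 0.20455, 1/4 · 0.83333 = 0.20833; with total 0.60871.
Hence P(urn B | data) = (0.14583) / (0.60871) = 0.23958.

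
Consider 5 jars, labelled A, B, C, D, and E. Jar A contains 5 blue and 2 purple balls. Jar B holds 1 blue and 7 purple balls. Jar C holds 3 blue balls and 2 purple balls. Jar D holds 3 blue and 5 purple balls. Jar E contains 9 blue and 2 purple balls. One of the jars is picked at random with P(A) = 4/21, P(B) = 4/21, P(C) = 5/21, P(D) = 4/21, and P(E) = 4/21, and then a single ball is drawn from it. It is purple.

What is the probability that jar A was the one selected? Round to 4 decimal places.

0.1158

The likelihood of this draw under each hypothesis: P(data | jar A) = (2/7) = 0.28571; P(data | jar B) = (7/8) = 0.875; P(data | jar C) = (2/5) = 0.4; P(data | jar D) = (5/8) = 0.625; P(data | jar E) = (2/11) = 0.18182.
Weighting by the prior gives 4/21 · 0.28571 = 0.054422, 4/21 · 0.875 = 0.16667, 5/21 · 0.4 = 0.095238, 4/21 · 0.625 = 0.11905, 4/21 · 0.18182 = 0.034632; summing to 0.47001.
Therefore the posterior P(jar A | data) = (0.054422) / (0.47001) = 0.11579.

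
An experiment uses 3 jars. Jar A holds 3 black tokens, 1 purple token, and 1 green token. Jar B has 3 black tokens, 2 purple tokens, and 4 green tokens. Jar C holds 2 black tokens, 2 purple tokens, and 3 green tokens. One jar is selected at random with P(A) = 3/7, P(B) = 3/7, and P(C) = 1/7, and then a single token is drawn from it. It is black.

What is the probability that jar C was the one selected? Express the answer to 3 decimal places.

Under each hypothesis, the probability of this draw is: P(data | jar A) = (3/5) = 3/5; P(data | jar B) = (3/9) = 1/3; P(data | jar C) = (2/7) = 2/7.
Weighting by the prior gives 3/7 · 3/5 = 9/35, 3/7 · 1/3 = 1/7, 1/7 · 2/7 = 2/49; summing to 108/245.
Therefore the posterior P(jar C | data) = (2/49) / (108/245) = 5/54.

0.093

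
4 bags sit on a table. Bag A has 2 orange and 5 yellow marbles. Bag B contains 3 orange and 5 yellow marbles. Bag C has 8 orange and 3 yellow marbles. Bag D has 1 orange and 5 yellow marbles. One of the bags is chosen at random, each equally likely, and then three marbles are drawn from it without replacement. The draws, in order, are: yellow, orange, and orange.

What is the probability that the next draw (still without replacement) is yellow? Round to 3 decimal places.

Compute the likelihood of the observed sequence for each case: P(data | bag A) = (5/7)(2/6)(1/5) = 0.047619; P(data | bag B) = (5/8)(3/7)(2/6) = 0.089286; P(data | bag C) = (3/11)(8/10)(7/9) = 0.1697; P(data | bag D) = (5/6)(1/5)(0/4) = 0.
The prior-weighted likelihoods are 1/4 · 0.047619 = 0.011905, 1/4 · 0.089286 = 0.022321, 1/4 · 0.1697 = 0.042424, 1/4 · 0 = 0; summing to 0.07665.
The posterior is then P(bag A | data) = 0.15531, P(bag B | data) = 0.29121, P(bag C | data) = 0.55348, P(bag D | data) = 0.
So P(yellow next | data) = Σ P(yellow next | H) P(H | data) = (1)(0.15531) + (4/5)(0.29121) + (1/4)(0.55348) = 0.52665.

0.527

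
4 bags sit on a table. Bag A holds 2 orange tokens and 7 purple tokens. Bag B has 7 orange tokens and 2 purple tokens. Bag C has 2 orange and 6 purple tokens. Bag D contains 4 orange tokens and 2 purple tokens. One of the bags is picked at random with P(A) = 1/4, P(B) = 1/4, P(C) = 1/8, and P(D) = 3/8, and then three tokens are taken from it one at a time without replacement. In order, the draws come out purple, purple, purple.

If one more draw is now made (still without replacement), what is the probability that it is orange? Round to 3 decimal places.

0.353

Under each hypothesis, the probability of the observed sequence is: P(data | bag A) = (7/9)(6/8)(5/7) = 5/12; P(data | bag B) = (2/9)(1/8)(0/7) = 0; P(data | bag C) = (6/8)(5/7)(4/6) = 5/14; P(data | bag D) = (2/6)(1/5)(0/4) = 0.
The prior-weighted likelihoods are 1/4 · 5/12 = 5/48, 1/4 · 0 = 0, 1/8 · 5/14 = 5/112, 3/8 · 0 = 0; with total 25/168.
Normalising, the posterior is P(bag A | data) = 7/10, P(bag B | data) = 0, P(bag C | data) = 3/10, P(bag D | data) = 0.
So P(orange next | data) = Σ P(orange next | H) P(H | data) = (1/3)(7/10) + (2/5)(3/10) = 53/150.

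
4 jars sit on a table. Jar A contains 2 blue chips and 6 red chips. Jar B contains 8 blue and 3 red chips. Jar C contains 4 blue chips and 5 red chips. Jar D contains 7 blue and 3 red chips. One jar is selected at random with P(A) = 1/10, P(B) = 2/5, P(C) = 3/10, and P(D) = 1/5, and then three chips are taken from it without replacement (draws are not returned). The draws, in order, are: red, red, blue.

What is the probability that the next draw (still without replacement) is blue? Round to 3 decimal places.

0.563

The likelihood of the observed sequence under each hypothesis: P(data | jar A) = (6/8)(5/7)(2/6) = 0.17857; P(data | jar B) = (3/11)(2/10)(8/9) = 0.048485; P(data | jar C) = (5/9)(4/8)(4/7) = 0.15873; P(data | jar D) = (3/10)(2/9)(7/8) = 0.058333.
Multiplying each by its prior: 1/10 · 0.17857 = 0.017857, 2/5 · 0.048485 = 0.019394, 3/10 · 0.15873 = 0.047619, 1/5 · 0.058333 = 0.011667; summing to 0.096537.
Normalising, the posterior is P(jar A | data) = 0.18498, P(jar B | data) = 0.2009, P(jar C | data) = 0.49327, P(jar D | data) = 0.12085.
So P(blue next | data) = Σ P(blue next | H) P(H | data) = (1/5)(0.18498) + (7/8)(0.2009) + (1/2)(0.49327) + (6/7)(0.12085) = 0.563.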